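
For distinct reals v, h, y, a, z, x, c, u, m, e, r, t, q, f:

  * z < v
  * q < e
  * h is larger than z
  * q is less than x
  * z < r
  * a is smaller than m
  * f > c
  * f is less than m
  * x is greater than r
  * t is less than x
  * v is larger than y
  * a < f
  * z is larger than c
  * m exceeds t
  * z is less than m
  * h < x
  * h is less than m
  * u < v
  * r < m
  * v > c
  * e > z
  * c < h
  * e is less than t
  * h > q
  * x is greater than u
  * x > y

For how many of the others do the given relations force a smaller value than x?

9

From x the given relations immediately reach q, u, y, r, t, h.
From those, c, z, e — 9 in total.
No other element is forced below x by the given relations, so the count is 9.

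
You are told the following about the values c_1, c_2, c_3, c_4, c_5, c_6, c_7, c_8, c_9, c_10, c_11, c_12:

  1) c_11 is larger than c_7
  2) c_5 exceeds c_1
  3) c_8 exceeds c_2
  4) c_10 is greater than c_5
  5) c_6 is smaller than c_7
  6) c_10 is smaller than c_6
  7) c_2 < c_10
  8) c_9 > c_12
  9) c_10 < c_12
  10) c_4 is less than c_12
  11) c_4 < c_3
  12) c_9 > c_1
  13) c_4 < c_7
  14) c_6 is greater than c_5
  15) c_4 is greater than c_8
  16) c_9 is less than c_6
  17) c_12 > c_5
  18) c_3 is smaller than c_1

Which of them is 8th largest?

c_1

The consecutive relations fix a unique order: c_2 < c_8 < c_4 < c_3 < c_1 < c_5 < c_10 < c_12 < c_9 < c_6 < c_7 < c_11.
The 8th largest is c_1.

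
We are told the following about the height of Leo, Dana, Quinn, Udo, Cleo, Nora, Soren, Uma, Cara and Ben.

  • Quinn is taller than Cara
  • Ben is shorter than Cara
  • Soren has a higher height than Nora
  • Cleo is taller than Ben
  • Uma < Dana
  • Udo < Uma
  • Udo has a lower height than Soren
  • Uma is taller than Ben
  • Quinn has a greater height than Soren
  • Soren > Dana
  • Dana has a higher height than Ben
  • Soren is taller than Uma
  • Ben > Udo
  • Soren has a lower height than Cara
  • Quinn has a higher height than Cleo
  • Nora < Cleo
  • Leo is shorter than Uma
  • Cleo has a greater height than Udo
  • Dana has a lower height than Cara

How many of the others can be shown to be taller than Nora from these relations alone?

Directly above Nora: Soren, Cleo.
One step further: Cara, Quinn (4 so far).
No other element is forced above Nora by the given relations, so the count is 4.

4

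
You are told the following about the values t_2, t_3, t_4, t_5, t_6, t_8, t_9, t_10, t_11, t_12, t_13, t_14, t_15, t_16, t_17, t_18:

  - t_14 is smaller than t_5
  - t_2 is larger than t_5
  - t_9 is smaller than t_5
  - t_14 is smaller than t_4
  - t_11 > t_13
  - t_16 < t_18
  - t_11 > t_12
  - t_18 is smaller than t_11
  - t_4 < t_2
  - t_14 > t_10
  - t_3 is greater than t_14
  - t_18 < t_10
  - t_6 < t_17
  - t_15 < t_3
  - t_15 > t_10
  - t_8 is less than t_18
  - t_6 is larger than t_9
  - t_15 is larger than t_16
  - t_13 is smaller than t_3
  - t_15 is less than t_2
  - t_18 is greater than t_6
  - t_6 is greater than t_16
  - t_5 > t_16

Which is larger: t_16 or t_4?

t_4

Link the given pairs in sequence: t_16 < t_6; t_6 < t_18; t_18 < t_10; t_10 < t_14; t_14 < t_4.
Chaining these gives t_16 < t_6 < t_18 < t_10 < t_14 < t_4.
So t_16 < t_4; t_4 is the larger of the two.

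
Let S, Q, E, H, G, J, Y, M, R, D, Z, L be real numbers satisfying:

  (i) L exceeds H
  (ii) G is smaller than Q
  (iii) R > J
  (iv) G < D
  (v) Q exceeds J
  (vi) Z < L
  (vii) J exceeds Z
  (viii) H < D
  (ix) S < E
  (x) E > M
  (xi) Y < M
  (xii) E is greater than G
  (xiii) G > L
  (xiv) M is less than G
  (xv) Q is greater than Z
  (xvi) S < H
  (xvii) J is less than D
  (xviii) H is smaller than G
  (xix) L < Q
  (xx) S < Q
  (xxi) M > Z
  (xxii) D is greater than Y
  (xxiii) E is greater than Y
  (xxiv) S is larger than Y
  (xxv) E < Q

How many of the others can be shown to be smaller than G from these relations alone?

The elements the relations force below G are Y, S, H, Z, L, M — no chain reaches any other.
That is 6.

6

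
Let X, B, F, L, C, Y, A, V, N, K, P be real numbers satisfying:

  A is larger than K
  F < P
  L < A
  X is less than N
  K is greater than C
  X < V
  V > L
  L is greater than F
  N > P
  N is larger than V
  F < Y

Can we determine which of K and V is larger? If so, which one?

undetermined

Following every chain through K: above K we get A; below K we get C.
V is not reached, and no chain runs the other way from V to K.
So the given relations leave the order of K and V undetermined.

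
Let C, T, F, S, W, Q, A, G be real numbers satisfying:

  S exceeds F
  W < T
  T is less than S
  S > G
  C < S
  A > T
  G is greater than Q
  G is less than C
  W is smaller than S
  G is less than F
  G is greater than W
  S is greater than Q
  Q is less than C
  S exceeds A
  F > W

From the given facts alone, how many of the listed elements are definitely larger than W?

6

The elements the relations force above W are G, T, A, C, F, S — no chain reaches any other.
That is 6.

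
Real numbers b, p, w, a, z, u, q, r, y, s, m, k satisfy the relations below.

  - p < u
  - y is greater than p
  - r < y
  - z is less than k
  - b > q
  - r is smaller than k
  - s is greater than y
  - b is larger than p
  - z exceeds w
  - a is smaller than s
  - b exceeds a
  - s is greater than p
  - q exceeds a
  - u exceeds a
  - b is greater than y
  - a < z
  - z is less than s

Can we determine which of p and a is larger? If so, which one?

Following every chain through p: above p we get y, u, s, b.
a is not reached, and no chain runs the other way from a to p.
So the given relations leave the order of p and a undetermined.

undetermined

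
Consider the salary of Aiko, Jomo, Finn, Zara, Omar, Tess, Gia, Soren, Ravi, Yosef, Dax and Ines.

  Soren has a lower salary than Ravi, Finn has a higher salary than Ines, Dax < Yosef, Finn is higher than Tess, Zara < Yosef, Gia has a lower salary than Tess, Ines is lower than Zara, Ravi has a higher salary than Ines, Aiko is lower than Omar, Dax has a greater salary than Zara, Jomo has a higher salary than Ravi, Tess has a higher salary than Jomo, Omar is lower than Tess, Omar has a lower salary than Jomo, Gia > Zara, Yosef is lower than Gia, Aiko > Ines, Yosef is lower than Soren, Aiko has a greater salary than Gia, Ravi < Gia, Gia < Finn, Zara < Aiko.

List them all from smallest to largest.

Each adjacent pair is fixed by a given relation: Ines < Zara; Zara < Dax; Dax < Yosef; Yosef < Soren; Soren < Ravi; Ravi < Gia; Gia < Aiko; Aiko < Omar; Omar < Jomo; Jomo < Tess; Tess < Finn. Chaining them end to end gives the full order.

Ines < Zara < Dax < Yosef < Soren < Ravi < Gia < Aiko < Omar < Jomo < Tess < Finn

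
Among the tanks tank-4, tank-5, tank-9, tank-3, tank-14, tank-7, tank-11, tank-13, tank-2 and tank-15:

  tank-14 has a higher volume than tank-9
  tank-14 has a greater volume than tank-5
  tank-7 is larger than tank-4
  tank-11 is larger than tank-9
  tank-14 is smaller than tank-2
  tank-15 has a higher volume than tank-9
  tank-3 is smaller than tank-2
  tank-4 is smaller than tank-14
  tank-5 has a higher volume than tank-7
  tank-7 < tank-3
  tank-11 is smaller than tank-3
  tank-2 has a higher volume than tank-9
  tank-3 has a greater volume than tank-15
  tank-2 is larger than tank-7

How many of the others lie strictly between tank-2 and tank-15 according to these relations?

1

Chaining upward from tank-15 reaches: tank-3.
Chaining downward from tank-2 reaches: tank-9, tank-4, tank-7, tank-11, tank-5, tank-14, tank-3.
Strictly between tank-15 and tank-2 are those in both lists: tank-3 — 1 element.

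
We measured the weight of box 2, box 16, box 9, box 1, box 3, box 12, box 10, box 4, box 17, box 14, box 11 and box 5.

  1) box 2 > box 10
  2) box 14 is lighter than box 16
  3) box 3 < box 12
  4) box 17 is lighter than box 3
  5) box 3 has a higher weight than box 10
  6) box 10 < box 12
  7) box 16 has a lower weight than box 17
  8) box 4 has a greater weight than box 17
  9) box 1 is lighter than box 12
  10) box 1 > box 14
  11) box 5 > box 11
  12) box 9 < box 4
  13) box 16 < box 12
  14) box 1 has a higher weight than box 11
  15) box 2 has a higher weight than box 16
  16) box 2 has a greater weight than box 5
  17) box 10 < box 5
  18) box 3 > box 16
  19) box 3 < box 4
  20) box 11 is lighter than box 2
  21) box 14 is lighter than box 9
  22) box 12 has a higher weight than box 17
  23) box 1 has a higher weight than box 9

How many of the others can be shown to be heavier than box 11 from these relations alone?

From box 11 the given relations immediately reach box 1, box 5, box 2.
From those, box 12 — 4 in total.
Nothing else is reachable above box 11; 4 in all.

4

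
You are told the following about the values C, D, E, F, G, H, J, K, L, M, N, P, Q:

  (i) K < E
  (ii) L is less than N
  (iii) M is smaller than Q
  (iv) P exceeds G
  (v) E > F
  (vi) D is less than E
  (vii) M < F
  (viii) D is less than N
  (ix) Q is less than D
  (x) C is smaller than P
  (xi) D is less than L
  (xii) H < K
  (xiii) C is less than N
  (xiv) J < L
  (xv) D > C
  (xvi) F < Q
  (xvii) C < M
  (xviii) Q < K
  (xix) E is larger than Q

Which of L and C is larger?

Following the relations from C: C < M < F < Q < D < L.
So C < L; L is the larger of the two.

L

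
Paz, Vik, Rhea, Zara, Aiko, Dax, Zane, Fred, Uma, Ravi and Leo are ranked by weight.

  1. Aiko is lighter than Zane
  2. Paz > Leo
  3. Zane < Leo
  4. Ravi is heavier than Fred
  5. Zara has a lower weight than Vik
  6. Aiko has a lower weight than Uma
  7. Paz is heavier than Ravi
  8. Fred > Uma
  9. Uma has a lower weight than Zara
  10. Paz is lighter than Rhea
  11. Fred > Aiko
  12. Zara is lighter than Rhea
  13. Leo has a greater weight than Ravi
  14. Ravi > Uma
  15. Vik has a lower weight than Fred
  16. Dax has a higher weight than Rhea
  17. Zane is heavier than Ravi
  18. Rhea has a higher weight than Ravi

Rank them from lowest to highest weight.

Aiko < Uma < Zara < Vik < Fred < Ravi < Zane < Leo < Paz < Rhea < Dax

Each adjacent pair is fixed by a given relation: Aiko < Uma; Uma < Zara; Zara < Vik; Vik < Fred; Fred < Ravi; Ravi < Zane; Zane < Leo; Leo < Paz; Paz < Rhea; Rhea < Dax. Chaining them end to end gives the full order.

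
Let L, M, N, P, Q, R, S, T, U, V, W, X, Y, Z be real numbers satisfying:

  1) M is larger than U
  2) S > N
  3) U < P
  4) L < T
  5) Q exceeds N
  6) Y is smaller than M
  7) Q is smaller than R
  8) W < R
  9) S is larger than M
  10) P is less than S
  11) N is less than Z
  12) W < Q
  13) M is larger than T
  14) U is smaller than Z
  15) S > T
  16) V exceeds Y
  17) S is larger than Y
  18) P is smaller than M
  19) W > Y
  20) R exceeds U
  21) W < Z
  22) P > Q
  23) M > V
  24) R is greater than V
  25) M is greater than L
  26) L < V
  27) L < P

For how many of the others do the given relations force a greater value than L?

The elements the relations force above L are V, P, T, M, R, S — no chain reaches any other.
That is 6.

6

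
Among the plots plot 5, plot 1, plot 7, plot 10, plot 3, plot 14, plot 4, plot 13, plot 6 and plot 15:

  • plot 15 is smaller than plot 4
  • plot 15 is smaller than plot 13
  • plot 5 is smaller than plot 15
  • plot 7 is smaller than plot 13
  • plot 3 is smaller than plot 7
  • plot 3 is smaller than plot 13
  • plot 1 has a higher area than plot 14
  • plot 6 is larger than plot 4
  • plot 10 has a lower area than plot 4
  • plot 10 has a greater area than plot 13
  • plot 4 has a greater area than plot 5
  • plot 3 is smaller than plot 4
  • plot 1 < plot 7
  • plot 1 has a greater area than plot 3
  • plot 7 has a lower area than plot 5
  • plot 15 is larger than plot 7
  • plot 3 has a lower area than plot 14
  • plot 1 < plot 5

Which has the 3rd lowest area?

The consecutive relations fix a unique order: plot 3 < plot 14 < plot 1 < plot 7 < plot 5 < plot 15 < plot 13 < plot 10 < plot 4 < plot 6.
The 3rd smallest is plot 1.

plot 1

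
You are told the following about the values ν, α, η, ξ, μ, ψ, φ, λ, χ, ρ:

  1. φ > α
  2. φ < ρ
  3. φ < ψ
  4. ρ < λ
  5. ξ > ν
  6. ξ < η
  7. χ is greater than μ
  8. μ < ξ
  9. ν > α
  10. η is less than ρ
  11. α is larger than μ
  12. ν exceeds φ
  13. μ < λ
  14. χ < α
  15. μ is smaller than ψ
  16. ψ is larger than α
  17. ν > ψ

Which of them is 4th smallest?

The consecutive relations fix a unique order: μ < χ < α < φ < ψ < ν < ξ < η < ρ < λ.
The 4th smallest is φ.

φ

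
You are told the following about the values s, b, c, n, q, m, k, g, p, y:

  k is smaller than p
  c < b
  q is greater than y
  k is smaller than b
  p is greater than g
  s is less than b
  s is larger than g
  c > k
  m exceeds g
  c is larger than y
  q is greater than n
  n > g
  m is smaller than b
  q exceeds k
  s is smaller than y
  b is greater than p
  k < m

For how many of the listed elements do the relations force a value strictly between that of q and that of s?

1

The relations place s below q. An element lies strictly between them when it is forced above s and also forced below q.
Above s: {y, c, b}. Below q: {g, k, n, y}.
Intersection: {y} — 1.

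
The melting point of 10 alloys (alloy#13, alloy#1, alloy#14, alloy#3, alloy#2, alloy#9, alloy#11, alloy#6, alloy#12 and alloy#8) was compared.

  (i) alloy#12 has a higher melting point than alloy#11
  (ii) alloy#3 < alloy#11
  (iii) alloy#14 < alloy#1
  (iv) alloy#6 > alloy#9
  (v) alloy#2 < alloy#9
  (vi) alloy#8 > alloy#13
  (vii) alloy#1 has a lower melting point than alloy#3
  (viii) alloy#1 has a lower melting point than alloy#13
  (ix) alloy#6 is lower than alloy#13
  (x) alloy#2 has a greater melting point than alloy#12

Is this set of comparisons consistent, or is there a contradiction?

consistent

Every relation is compatible with alloy#14 < alloy#1 < alloy#3 < alloy#11 < alloy#12 < alloy#2 < alloy#9 < alloy#6 < alloy#13 < alloy#8; the set is consistent.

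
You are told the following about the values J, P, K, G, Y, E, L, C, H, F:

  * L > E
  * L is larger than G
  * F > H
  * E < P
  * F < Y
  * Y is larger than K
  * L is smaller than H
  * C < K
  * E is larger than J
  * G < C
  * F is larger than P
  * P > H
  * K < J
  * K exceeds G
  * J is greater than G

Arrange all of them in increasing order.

Nothing is placed below G, so it is least; from there G < C; C < K; K < J; J < E; E < L; L < H; H < P; P < F; F < Y, each given directly.

G < C < K < J < E < L < H < P < F < Y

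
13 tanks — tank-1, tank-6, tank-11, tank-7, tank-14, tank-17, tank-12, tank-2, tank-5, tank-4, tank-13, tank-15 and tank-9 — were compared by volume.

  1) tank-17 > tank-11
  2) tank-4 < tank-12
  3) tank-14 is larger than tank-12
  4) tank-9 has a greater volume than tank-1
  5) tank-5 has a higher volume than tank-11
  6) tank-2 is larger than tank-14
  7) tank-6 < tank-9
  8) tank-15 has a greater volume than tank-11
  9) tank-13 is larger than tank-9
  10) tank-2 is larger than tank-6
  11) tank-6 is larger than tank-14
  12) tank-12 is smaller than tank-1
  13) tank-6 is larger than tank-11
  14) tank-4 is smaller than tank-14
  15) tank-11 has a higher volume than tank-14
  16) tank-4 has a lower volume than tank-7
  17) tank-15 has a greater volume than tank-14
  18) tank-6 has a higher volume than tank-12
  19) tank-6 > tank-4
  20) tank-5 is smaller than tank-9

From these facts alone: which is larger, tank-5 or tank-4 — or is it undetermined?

tank-5

The relevant relations are tank-4 < tank-12; tank-12 < tank-14; tank-14 < tank-11; tank-11 < tank-5.
Chaining these gives tank-4 < tank-12 < tank-14 < tank-11 < tank-5.
So tank-5 is larger.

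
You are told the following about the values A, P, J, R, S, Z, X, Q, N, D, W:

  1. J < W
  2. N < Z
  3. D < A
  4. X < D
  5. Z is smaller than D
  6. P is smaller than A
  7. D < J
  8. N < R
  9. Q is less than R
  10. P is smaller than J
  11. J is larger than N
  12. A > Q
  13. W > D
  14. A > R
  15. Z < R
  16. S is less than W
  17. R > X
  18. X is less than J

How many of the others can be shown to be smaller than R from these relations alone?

Directly below R: N, X, Z, Q.
No other element is forced below R by the given relations, so the count is 4.

4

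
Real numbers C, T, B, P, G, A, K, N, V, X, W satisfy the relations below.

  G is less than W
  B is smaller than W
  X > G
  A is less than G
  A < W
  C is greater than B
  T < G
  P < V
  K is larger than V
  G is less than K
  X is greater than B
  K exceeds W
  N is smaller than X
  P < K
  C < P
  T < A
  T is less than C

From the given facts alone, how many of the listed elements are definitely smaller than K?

8

From K the given relations immediately reach G, W, P, V.
From those, T, B, A, C — 8 in total.
No other element is forced below K by the given relations, so the count is 8.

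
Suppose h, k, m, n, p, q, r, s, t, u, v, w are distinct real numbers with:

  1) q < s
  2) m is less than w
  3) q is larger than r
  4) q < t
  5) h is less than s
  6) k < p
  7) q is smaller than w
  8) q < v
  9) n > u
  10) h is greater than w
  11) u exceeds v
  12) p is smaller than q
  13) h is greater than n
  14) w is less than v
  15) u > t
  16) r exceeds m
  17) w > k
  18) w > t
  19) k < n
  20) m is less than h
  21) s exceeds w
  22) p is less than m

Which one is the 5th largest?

Piecing the relations together gives one ordering: k < p < m < r < q < t < w < v < u < n < h < s.
Counting 5 from the largest end gives v.

v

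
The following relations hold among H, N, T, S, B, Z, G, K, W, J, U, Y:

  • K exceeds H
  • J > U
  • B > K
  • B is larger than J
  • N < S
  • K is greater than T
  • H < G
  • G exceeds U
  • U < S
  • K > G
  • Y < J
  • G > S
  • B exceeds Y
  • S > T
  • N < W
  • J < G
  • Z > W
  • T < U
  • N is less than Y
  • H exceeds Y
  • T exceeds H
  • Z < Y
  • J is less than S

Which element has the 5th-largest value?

J

Chaining the given pairs: N < W < Z < Y < H < T < U < J < S < G < K < B.
The 5th largest is J.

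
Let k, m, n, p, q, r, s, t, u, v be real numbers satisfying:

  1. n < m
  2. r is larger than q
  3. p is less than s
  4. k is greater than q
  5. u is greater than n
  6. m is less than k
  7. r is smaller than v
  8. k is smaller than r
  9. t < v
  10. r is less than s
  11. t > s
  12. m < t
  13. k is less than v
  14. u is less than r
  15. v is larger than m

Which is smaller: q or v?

q

Link the given pairs in sequence: q < k; k < r; r < s; s < t; t < v.
Chaining these gives q < k < r < s < t < v.
So q < v; q is the smaller of the two.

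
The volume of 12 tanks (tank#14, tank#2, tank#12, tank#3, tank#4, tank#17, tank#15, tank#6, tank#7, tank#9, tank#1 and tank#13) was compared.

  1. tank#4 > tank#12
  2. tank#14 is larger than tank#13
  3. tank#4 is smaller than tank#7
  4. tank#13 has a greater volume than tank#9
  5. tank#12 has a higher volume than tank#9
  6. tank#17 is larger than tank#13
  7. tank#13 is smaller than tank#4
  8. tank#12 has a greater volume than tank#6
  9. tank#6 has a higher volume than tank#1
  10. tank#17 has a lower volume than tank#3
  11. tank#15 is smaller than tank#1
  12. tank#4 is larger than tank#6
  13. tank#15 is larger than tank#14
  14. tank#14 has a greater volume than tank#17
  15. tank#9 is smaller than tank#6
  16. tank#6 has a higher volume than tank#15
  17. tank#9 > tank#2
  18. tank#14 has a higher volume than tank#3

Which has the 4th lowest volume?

tank#17

Piecing the relations together gives one ordering: tank#2 < tank#9 < tank#13 < tank#17 < tank#3 < tank#14 < tank#15 < tank#1 < tank#6 < tank#12 < tank#4 < tank#7.
The 4th smallest is tank#17.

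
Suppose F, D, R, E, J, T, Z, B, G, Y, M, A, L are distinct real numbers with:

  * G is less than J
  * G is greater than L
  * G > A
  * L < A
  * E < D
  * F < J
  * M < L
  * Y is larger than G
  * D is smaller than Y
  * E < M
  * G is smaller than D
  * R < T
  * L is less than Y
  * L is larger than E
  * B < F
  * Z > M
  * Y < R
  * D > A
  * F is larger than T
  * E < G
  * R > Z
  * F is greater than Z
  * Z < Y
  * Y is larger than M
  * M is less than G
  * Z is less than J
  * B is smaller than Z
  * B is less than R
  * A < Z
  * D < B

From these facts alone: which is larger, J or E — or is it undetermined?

E < M < L < A < G < D < B < Z < Y < R < T < F < J, by transitivity through M, L, A, G, D, B, Z, Y, R, T, F.
So J is larger.

J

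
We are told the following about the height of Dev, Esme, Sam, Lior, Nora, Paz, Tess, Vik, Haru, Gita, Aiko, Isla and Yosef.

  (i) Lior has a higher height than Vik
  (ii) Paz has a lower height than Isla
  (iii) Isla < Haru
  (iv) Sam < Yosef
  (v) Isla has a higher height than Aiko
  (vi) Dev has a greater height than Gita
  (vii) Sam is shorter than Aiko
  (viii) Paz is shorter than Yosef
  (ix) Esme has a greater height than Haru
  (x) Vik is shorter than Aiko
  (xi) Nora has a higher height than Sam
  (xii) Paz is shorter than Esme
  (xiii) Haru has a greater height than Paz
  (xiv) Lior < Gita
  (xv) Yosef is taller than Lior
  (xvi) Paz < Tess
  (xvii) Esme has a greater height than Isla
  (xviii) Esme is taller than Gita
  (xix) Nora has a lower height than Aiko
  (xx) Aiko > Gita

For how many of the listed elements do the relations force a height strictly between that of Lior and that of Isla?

2

Chaining upward from Lior reaches: Yosef, Gita, Aiko, Haru, Esme, Dev.
Chaining downward from Isla reaches: Sam, Nora, Vik, Paz, Gita, Aiko.
Strictly between Lior and Isla are those in both lists: Gita, Aiko — 2 elements.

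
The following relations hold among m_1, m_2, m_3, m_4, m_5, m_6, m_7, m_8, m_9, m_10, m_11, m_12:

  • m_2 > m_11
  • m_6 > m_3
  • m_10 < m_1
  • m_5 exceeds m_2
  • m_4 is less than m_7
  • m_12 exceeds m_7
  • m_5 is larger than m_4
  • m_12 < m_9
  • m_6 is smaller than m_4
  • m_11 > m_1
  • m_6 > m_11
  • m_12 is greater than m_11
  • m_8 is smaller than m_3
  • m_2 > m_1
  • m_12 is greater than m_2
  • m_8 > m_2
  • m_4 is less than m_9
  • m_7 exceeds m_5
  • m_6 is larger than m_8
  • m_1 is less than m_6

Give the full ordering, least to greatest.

Each adjacent pair is fixed by a given relation: m_10 < m_1; m_1 < m_11; m_11 < m_2; m_2 < m_8; m_8 < m_3; m_3 < m_6; m_6 < m_4; m_4 < m_5; m_5 < m_7; m_7 < m_12; m_12 < m_9. Chaining them end to end gives the full order.

m_10 < m_1 < m_11 < m_2 < m_8 < m_3 < m_6 < m_4 < m_5 < m_7 < m_12 < m_9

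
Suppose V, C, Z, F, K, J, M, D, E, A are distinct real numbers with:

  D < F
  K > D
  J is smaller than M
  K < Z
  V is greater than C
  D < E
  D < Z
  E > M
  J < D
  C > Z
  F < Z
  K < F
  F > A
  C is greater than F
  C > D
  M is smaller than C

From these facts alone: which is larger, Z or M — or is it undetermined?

undetermined

Following every chain through M: above M we get E, C, V; below M we get J.
Z is not reached, and no chain runs the other way from Z to M.
So the given relations leave the order of M and Z undetermined.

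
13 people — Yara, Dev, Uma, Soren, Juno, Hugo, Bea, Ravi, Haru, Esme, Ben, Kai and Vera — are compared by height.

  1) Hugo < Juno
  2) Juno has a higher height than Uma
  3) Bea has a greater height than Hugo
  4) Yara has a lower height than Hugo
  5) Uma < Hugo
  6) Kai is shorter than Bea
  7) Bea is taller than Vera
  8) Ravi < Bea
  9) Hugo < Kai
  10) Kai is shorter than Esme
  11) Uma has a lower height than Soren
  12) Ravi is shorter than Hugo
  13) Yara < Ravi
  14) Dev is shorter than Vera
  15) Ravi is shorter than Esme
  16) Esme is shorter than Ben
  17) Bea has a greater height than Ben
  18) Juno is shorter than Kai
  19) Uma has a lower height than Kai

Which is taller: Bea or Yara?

Yara < Ravi and Ravi < Hugo give Yara < Hugo.
With Hugo < Juno: Yara < Ravi < Hugo < Juno.
Then Juno < Kai extends the chain to Kai.
Then Kai < Esme extends the chain to Esme.
With Esme < Ben: Yara < Ravi < Hugo < Juno < Kai < Esme < Ben.
Then Ben < Bea extends the chain to Bea.
So Yara < Bea; Bea is the taller of the two.

Bea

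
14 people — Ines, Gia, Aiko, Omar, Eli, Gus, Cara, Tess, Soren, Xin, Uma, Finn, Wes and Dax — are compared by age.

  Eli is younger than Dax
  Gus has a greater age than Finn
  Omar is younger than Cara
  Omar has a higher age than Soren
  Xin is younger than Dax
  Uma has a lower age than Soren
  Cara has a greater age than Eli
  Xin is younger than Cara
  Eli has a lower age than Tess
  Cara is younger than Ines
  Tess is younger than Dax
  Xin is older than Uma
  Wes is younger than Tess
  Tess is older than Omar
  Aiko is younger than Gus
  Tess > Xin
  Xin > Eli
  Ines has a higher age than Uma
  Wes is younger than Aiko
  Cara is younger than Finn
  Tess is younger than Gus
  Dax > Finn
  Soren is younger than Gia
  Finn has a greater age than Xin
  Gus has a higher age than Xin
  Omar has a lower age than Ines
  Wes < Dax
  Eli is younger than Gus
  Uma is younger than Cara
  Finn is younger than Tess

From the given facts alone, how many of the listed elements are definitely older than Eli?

From Eli the given relations immediately reach Xin, Cara, Tess, Dax, Gus.
From those, Finn, Ines — 7 in total.
No other element is forced above Eli by the given relations, so the count is 7.

7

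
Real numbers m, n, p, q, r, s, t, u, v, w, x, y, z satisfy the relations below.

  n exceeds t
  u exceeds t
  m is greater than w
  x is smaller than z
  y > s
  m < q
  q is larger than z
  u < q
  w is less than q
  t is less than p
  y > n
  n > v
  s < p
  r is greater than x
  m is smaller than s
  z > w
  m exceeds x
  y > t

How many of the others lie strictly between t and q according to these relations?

1

The relations place t below q. An element lies strictly between them when it is forced above t and also forced below q.
Above t: {u, n, y, p}. Below q: {u, x, w, z, m}.
Intersection: {u} — 1.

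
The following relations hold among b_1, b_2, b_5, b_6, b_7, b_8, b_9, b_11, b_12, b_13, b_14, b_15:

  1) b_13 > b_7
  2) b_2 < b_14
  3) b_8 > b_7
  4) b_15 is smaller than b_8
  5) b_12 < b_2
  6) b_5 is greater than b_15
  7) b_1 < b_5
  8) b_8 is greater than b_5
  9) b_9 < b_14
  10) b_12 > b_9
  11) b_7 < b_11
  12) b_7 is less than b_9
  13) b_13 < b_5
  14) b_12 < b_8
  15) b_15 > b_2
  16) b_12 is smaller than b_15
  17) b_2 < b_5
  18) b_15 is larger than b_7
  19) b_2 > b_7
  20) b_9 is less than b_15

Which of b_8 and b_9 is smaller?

Link the given pairs in sequence: b_9 < b_12; b_12 < b_2; b_2 < b_15; b_15 < b_5; b_5 < b_8.
Chaining these gives b_9 < b_12 < b_2 < b_15 < b_5 < b_8.
So b_9 < b_8; b_9 is the smaller of the two.

b_9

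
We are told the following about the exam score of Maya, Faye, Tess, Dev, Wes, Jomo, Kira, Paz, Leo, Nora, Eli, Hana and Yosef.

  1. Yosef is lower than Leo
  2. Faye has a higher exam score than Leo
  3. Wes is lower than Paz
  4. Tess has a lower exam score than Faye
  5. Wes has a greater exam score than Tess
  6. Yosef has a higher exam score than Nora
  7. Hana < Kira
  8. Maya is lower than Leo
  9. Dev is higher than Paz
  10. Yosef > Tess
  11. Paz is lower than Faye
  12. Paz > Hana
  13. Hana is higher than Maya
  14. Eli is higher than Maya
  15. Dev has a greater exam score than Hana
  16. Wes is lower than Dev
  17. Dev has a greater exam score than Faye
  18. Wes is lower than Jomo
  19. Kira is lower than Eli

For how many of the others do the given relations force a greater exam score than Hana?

5

The elements the relations force above Hana are Kira, Paz, Eli, Faye, Dev — no chain reaches any other.
That is 5.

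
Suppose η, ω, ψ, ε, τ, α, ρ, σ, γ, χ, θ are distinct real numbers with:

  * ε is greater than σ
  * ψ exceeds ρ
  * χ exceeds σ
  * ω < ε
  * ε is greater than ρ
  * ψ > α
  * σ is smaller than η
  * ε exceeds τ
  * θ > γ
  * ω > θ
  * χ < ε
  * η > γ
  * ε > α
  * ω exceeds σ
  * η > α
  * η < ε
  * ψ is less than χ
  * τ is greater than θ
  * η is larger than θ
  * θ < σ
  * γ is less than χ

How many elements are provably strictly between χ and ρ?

Chaining upward from ρ reaches: ψ, ε.
Chaining downward from χ reaches: γ, θ, σ, α, ψ.
Strictly between ρ and χ are those in both lists: ψ — 1 element.

1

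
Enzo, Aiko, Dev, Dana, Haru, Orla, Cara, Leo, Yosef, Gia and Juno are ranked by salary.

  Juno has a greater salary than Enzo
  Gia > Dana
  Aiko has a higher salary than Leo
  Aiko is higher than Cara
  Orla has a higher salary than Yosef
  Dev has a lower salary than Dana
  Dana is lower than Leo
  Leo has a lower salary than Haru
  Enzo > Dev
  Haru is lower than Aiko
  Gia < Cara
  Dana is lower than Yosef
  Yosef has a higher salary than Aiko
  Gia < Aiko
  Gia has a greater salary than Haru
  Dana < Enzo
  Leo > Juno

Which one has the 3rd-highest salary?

Aiko

The consecutive relations fix a unique order: Dev < Dana < Enzo < Juno < Leo < Haru < Gia < Cara < Aiko < Yosef < Orla.
The 3rd largest is Aiko.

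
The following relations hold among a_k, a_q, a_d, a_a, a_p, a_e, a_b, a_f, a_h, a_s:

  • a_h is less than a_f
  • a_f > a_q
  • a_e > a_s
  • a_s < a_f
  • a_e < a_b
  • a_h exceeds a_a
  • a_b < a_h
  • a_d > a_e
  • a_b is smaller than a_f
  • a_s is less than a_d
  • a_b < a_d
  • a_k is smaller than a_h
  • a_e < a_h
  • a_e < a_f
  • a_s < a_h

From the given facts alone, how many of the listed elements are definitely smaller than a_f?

7

The elements the relations force below a_f are a_q, a_s, a_e, a_k, a_b, a_a, a_h — no chain reaches any other.
That is 7.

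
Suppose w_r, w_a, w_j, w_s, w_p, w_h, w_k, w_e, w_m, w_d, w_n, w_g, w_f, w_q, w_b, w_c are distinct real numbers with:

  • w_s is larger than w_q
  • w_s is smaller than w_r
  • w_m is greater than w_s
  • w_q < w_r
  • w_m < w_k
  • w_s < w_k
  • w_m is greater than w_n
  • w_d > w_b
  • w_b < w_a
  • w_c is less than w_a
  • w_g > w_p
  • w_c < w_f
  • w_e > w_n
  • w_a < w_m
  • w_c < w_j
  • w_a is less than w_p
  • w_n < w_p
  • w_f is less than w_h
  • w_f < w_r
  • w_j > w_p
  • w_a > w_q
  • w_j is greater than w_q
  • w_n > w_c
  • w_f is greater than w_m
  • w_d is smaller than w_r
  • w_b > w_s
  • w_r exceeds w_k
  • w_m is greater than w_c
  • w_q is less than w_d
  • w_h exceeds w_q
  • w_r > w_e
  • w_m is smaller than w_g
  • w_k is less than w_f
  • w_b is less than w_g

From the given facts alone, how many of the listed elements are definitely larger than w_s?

11

From w_s the given relations immediately reach w_b, w_m, w_k, w_r.
From those, w_a, w_g, w_d, w_f — 8 in total.
From those, w_p, w_h — 10 in total.
From those, w_j — 11 in total.
Nothing else is reachable above w_s; 11 in all.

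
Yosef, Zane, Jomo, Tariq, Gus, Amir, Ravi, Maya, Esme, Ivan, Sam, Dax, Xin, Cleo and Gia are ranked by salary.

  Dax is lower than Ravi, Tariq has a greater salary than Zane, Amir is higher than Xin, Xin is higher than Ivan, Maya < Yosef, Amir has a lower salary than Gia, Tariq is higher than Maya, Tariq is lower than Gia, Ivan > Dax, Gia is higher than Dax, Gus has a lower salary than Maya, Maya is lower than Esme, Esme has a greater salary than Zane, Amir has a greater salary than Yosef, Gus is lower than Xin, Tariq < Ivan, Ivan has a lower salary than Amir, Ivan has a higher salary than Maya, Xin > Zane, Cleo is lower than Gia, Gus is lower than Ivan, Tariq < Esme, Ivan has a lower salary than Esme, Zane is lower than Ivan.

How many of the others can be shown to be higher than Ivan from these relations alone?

4

From Ivan the given relations immediately reach Xin, Esme, Amir.
From those, Gia — 4 in total.
No other element is forced above Ivan by the given relations, so the count is 4.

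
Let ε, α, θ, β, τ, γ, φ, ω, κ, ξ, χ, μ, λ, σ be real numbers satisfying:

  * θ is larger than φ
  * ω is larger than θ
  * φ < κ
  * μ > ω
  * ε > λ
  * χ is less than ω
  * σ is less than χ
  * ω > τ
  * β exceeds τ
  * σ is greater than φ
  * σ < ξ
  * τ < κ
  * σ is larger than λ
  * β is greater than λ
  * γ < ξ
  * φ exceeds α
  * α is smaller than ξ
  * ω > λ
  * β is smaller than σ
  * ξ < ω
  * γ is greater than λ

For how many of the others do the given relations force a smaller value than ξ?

The elements the relations force below ξ are α, λ, τ, γ, φ, β, σ — no chain reaches any other.
That is 7.

7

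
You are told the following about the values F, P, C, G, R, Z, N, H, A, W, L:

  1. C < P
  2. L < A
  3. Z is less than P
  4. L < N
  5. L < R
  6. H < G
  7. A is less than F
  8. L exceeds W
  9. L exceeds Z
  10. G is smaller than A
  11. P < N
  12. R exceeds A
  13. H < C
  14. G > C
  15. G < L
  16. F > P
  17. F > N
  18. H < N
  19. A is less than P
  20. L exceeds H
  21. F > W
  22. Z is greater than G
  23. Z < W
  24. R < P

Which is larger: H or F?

F

H < C and C < G give H < G.
Then G < Z extends the chain to Z.
Then Z < W extends the chain to W.
With W < L: H < C < G < Z < W < L.
With L < A: H < C < G < Z < W < L < A.
Then A < R extends the chain to R.
Then R < P extends the chain to P.
Then P < N extends the chain to N.
With N < F: H < C < G < Z < W < L < A < R < P < N < F.
So H < F; F is the larger of the two.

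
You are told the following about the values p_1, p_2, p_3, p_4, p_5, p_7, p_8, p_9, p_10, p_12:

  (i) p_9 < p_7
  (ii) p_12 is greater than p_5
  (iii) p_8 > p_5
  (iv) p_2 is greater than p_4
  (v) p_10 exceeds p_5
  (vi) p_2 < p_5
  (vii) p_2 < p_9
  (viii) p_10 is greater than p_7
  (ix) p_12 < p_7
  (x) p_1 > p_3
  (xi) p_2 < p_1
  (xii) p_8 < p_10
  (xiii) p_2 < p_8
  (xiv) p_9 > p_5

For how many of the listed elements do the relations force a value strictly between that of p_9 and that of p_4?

The relations place p_4 below p_9. An element lies strictly between them when it is forced above p_4 and also forced below p_9.
Above p_4: {p_2, p_5, p_12, p_8, p_1, p_7, p_10}. Below p_9: {p_2, p_5}.
Intersection: {p_2, p_5} — 2.

2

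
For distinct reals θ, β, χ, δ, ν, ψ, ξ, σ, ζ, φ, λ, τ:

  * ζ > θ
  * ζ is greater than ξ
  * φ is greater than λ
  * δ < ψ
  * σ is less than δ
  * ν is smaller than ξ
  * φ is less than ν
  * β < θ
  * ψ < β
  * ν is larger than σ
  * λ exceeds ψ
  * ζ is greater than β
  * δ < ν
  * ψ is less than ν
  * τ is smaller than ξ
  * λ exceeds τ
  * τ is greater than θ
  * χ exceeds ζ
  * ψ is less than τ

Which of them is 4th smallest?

The consecutive relations fix a unique order: σ < δ < ψ < β < θ < τ < λ < φ < ν < ξ < ζ < χ.
Counting 4 from the smallest end gives β.

β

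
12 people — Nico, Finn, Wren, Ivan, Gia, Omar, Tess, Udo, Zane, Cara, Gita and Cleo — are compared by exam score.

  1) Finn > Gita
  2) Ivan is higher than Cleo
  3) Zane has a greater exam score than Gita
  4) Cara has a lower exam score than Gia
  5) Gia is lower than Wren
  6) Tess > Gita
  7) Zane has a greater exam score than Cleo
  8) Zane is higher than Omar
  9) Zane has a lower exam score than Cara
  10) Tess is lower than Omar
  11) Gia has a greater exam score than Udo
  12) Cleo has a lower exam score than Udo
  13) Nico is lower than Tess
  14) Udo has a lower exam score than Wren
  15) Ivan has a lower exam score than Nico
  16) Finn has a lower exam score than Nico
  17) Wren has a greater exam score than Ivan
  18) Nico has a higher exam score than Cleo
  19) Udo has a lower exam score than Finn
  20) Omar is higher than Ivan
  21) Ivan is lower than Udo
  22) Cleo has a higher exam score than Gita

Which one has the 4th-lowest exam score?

Udo

Chaining the given pairs: Gita < Cleo < Ivan < Udo < Finn < Nico < Tess < Omar < Zane < Cara < Gia < Wren.
The 4th smallest is Udo.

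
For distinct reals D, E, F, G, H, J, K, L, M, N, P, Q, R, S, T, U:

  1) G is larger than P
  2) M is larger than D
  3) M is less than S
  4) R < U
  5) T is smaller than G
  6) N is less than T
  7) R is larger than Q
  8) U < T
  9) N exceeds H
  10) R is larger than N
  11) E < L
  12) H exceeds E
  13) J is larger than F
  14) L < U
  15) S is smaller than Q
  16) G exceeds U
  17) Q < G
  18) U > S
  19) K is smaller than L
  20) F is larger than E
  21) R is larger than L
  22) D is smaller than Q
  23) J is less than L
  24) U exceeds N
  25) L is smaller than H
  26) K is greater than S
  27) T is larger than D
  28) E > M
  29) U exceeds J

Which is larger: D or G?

G

Chaining the given relations: D < M < E < F < J < L < H < N < R < U < T < G.
So D < G; G is the larger of the two.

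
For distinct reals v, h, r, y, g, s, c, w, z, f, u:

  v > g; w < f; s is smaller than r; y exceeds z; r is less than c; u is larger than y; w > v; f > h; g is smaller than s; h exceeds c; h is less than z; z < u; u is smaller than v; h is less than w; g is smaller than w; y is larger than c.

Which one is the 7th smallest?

Chaining the given pairs: g < s < r < c < h < z < y < u < v < w < f.
Counting 7 from the smallest end gives y.

y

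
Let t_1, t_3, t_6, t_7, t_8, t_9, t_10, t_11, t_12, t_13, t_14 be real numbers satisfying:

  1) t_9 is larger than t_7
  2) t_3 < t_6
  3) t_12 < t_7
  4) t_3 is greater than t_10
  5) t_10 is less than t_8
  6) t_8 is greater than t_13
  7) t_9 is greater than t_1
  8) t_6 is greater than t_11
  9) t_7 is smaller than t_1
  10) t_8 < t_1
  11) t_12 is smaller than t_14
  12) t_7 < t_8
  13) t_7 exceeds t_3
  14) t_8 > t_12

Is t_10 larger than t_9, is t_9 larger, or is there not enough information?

t_9

t_10 < t_3 and t_3 < t_7 give t_10 < t_7.
With t_7 < t_8: t_10 < t_3 < t_7 < t_8.
With t_8 < t_1: t_10 < t_3 < t_7 < t_8 < t_1.
Then t_1 < t_9 extends the chain to t_9.
So t_9 is larger.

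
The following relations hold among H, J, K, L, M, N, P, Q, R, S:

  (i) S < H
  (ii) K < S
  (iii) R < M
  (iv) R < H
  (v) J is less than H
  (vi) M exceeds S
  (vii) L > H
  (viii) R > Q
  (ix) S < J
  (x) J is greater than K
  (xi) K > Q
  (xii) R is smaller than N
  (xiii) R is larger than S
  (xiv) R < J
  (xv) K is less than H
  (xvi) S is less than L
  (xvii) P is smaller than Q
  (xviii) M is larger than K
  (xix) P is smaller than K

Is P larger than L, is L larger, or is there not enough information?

L

Link the given pairs in sequence: P < Q; Q < K; K < S; S < R; R < J; J < H; H < L.
Together: P < Q < K < S < R < J < H < L.
So L is larger.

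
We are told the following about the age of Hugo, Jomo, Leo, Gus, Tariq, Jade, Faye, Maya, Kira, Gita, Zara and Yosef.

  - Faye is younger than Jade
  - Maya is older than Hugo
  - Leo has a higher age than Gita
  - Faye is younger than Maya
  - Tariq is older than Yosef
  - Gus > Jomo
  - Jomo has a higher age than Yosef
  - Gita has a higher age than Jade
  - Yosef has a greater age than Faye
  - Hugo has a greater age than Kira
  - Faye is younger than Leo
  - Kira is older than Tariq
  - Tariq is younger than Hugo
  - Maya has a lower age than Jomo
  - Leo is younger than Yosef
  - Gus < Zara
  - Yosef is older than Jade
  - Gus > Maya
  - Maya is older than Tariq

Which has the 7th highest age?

Tariq

The consecutive relations fix a unique order: Faye < Jade < Gita < Leo < Yosef < Tariq < Kira < Hugo < Maya < Jomo < Gus < Zara.
The 7th largest is Tariq.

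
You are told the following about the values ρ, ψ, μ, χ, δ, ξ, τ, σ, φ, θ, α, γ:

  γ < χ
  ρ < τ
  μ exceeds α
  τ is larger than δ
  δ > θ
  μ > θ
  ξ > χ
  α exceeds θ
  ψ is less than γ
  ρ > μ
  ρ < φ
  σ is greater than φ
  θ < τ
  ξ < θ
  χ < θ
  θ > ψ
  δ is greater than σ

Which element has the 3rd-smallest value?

χ

Chaining the given pairs: ψ < γ < χ < ξ < θ < α < μ < ρ < φ < σ < δ < τ.
The 3rd smallest is χ.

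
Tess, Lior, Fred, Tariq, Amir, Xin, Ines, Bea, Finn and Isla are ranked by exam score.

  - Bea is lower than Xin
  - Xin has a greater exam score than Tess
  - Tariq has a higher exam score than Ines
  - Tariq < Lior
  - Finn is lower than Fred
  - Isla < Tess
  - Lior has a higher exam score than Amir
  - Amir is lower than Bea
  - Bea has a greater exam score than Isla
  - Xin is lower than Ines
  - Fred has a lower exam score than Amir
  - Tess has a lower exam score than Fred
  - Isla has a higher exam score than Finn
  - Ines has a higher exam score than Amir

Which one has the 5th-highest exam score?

Piecing the relations together gives one ordering: Finn < Isla < Tess < Fred < Amir < Bea < Xin < Ines < Tariq < Lior.
The 5th largest is Bea.

Bea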